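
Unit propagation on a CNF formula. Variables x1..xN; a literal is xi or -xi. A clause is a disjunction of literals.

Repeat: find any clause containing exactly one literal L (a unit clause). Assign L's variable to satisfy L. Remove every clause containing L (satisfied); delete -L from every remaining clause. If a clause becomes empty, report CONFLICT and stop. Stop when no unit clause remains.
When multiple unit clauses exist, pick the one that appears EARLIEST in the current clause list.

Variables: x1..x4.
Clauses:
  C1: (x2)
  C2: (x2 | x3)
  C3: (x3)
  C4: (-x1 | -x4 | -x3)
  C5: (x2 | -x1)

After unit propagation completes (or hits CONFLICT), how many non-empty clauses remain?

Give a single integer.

unit clause [2] forces x2=T; simplify:
  satisfied 3 clause(s); 2 remain; assigned so far: [2]
unit clause [3] forces x3=T; simplify:
  drop -3 from [-1, -4, -3] -> [-1, -4]
  satisfied 1 clause(s); 1 remain; assigned so far: [2, 3]

Answer: 1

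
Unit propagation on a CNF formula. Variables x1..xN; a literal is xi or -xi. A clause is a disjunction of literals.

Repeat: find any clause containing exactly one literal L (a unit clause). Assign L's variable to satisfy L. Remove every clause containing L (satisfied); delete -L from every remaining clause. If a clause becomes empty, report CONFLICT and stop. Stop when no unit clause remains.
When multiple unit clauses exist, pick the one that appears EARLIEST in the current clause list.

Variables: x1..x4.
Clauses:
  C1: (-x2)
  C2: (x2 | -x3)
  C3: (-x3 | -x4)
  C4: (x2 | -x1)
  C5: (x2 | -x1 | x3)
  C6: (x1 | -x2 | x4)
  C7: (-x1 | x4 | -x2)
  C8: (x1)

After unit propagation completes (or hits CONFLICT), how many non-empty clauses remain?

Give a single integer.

Answer: 0

Derivation:
unit clause [-2] forces x2=F; simplify:
  drop 2 from [2, -3] -> [-3]
  drop 2 from [2, -1] -> [-1]
  drop 2 from [2, -1, 3] -> [-1, 3]
  satisfied 3 clause(s); 5 remain; assigned so far: [2]
unit clause [-3] forces x3=F; simplify:
  drop 3 from [-1, 3] -> [-1]
  satisfied 2 clause(s); 3 remain; assigned so far: [2, 3]
unit clause [-1] forces x1=F; simplify:
  drop 1 from [1] -> [] (empty!)
  satisfied 2 clause(s); 1 remain; assigned so far: [1, 2, 3]
CONFLICT (empty clause)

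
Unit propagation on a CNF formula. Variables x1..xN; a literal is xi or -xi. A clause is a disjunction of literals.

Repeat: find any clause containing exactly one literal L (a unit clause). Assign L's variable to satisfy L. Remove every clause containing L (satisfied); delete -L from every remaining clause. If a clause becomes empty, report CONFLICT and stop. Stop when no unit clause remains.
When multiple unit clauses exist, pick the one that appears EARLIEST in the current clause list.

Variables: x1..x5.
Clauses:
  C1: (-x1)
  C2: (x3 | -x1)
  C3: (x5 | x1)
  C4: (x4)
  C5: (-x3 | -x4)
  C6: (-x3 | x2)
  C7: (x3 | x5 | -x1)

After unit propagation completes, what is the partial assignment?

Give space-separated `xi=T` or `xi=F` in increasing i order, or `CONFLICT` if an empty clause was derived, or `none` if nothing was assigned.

Answer: x1=F x3=F x4=T x5=T

Derivation:
unit clause [-1] forces x1=F; simplify:
  drop 1 from [5, 1] -> [5]
  satisfied 3 clause(s); 4 remain; assigned so far: [1]
unit clause [5] forces x5=T; simplify:
  satisfied 1 clause(s); 3 remain; assigned so far: [1, 5]
unit clause [4] forces x4=T; simplify:
  drop -4 from [-3, -4] -> [-3]
  satisfied 1 clause(s); 2 remain; assigned so far: [1, 4, 5]
unit clause [-3] forces x3=F; simplify:
  satisfied 2 clause(s); 0 remain; assigned so far: [1, 3, 4, 5]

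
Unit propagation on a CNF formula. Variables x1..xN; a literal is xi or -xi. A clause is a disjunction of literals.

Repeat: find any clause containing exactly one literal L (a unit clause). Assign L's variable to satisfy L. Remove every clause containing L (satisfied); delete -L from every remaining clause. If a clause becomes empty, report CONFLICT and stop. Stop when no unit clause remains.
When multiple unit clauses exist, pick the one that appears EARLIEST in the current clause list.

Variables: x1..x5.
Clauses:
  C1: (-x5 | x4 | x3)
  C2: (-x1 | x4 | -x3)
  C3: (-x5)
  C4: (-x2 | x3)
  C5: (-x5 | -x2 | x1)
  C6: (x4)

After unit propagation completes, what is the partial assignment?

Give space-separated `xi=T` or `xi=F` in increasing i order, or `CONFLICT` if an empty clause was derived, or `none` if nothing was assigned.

unit clause [-5] forces x5=F; simplify:
  satisfied 3 clause(s); 3 remain; assigned so far: [5]
unit clause [4] forces x4=T; simplify:
  satisfied 2 clause(s); 1 remain; assigned so far: [4, 5]

Answer: x4=T x5=F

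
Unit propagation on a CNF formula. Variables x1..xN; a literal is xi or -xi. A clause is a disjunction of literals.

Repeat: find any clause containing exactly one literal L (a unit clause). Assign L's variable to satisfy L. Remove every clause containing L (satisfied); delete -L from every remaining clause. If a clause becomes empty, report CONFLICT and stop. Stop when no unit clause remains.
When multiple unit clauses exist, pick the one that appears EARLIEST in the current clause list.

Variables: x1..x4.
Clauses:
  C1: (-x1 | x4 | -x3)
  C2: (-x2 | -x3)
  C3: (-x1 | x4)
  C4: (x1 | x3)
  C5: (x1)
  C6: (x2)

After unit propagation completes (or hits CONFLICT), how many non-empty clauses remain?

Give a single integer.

unit clause [1] forces x1=T; simplify:
  drop -1 from [-1, 4, -3] -> [4, -3]
  drop -1 from [-1, 4] -> [4]
  satisfied 2 clause(s); 4 remain; assigned so far: [1]
unit clause [4] forces x4=T; simplify:
  satisfied 2 clause(s); 2 remain; assigned so far: [1, 4]
unit clause [2] forces x2=T; simplify:
  drop -2 from [-2, -3] -> [-3]
  satisfied 1 clause(s); 1 remain; assigned so far: [1, 2, 4]
unit clause [-3] forces x3=F; simplify:
  satisfied 1 clause(s); 0 remain; assigned so far: [1, 2, 3, 4]

Answer: 0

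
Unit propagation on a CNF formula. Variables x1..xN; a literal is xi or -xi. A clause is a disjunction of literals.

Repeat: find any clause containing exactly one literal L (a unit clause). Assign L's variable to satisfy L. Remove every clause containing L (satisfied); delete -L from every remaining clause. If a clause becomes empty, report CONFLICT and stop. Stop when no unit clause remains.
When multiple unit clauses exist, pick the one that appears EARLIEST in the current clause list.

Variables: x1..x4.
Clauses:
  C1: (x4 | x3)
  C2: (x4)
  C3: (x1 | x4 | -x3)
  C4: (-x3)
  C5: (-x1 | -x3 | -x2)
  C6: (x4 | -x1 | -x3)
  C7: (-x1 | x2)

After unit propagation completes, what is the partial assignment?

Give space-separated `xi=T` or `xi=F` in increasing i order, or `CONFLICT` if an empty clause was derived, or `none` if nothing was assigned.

unit clause [4] forces x4=T; simplify:
  satisfied 4 clause(s); 3 remain; assigned so far: [4]
unit clause [-3] forces x3=F; simplify:
  satisfied 2 clause(s); 1 remain; assigned so far: [3, 4]

Answer: x3=F x4=T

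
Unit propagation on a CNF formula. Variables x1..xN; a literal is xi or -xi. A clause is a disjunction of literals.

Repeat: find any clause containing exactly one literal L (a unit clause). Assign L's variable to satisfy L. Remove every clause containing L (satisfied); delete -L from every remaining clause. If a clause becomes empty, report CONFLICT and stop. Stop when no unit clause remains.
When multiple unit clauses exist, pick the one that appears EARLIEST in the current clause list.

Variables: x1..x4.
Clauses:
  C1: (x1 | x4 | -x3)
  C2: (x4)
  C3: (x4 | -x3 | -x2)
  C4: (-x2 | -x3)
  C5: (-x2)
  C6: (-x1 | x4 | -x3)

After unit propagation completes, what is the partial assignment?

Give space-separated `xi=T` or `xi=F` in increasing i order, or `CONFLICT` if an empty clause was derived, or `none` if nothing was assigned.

unit clause [4] forces x4=T; simplify:
  satisfied 4 clause(s); 2 remain; assigned so far: [4]
unit clause [-2] forces x2=F; simplify:
  satisfied 2 clause(s); 0 remain; assigned so far: [2, 4]

Answer: x2=F x4=T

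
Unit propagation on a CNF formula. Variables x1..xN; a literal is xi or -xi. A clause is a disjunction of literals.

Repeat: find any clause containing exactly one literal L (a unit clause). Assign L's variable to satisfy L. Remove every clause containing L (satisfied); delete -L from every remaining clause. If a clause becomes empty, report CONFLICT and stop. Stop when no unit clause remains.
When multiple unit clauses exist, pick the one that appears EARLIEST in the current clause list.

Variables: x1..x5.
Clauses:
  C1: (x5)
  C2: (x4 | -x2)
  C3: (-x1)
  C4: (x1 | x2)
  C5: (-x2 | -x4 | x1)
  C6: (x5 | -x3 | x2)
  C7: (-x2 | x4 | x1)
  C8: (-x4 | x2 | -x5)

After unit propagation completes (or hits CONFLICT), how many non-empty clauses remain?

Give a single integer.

Answer: 0

Derivation:
unit clause [5] forces x5=T; simplify:
  drop -5 from [-4, 2, -5] -> [-4, 2]
  satisfied 2 clause(s); 6 remain; assigned so far: [5]
unit clause [-1] forces x1=F; simplify:
  drop 1 from [1, 2] -> [2]
  drop 1 from [-2, -4, 1] -> [-2, -4]
  drop 1 from [-2, 4, 1] -> [-2, 4]
  satisfied 1 clause(s); 5 remain; assigned so far: [1, 5]
unit clause [2] forces x2=T; simplify:
  drop -2 from [4, -2] -> [4]
  drop -2 from [-2, -4] -> [-4]
  drop -2 from [-2, 4] -> [4]
  satisfied 2 clause(s); 3 remain; assigned so far: [1, 2, 5]
unit clause [4] forces x4=T; simplify:
  drop -4 from [-4] -> [] (empty!)
  satisfied 2 clause(s); 1 remain; assigned so far: [1, 2, 4, 5]
CONFLICT (empty clause)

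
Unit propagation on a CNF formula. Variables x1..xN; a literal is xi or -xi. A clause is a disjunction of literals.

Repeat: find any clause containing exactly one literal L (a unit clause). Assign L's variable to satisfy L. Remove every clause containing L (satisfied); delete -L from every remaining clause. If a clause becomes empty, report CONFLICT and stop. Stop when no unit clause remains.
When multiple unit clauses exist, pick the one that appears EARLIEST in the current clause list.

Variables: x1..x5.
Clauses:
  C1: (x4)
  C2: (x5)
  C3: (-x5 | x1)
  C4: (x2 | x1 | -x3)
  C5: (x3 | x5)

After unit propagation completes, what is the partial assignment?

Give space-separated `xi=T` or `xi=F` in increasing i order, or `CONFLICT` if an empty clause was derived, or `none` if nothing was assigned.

Answer: x1=T x4=T x5=T

Derivation:
unit clause [4] forces x4=T; simplify:
  satisfied 1 clause(s); 4 remain; assigned so far: [4]
unit clause [5] forces x5=T; simplify:
  drop -5 from [-5, 1] -> [1]
  satisfied 2 clause(s); 2 remain; assigned so far: [4, 5]
unit clause [1] forces x1=T; simplify:
  satisfied 2 clause(s); 0 remain; assigned so far: [1, 4, 5]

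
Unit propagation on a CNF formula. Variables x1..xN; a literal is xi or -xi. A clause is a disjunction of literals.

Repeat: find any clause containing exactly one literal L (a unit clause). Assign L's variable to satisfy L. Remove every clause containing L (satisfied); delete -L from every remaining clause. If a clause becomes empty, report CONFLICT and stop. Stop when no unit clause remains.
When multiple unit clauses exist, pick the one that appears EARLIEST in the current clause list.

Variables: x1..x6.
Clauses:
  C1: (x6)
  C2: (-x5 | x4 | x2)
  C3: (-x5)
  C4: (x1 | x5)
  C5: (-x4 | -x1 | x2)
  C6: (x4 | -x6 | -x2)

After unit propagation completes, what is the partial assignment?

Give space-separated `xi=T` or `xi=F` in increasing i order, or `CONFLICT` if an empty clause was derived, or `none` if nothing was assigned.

unit clause [6] forces x6=T; simplify:
  drop -6 from [4, -6, -2] -> [4, -2]
  satisfied 1 clause(s); 5 remain; assigned so far: [6]
unit clause [-5] forces x5=F; simplify:
  drop 5 from [1, 5] -> [1]
  satisfied 2 clause(s); 3 remain; assigned so far: [5, 6]
unit clause [1] forces x1=T; simplify:
  drop -1 from [-4, -1, 2] -> [-4, 2]
  satisfied 1 clause(s); 2 remain; assigned so far: [1, 5, 6]

Answer: x1=T x5=F x6=T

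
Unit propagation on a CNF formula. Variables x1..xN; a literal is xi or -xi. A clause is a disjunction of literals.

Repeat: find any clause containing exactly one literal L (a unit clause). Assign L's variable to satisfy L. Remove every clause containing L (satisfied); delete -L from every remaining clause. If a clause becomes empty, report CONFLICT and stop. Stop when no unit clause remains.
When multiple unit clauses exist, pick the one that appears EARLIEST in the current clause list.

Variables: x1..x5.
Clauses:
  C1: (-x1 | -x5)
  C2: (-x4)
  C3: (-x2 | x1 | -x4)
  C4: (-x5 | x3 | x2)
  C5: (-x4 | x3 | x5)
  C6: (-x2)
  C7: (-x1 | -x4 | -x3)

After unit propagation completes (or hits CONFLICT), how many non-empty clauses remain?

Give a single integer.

unit clause [-4] forces x4=F; simplify:
  satisfied 4 clause(s); 3 remain; assigned so far: [4]
unit clause [-2] forces x2=F; simplify:
  drop 2 from [-5, 3, 2] -> [-5, 3]
  satisfied 1 clause(s); 2 remain; assigned so far: [2, 4]

Answer: 2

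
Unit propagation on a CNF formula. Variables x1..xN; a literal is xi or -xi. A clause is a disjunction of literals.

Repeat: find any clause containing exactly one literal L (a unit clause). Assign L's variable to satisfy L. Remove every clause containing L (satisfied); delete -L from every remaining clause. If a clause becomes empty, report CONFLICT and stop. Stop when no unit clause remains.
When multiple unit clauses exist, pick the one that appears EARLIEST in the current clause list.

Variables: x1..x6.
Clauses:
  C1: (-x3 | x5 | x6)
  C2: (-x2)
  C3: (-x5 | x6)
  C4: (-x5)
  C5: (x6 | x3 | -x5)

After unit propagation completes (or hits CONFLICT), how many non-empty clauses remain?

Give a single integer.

unit clause [-2] forces x2=F; simplify:
  satisfied 1 clause(s); 4 remain; assigned so far: [2]
unit clause [-5] forces x5=F; simplify:
  drop 5 from [-3, 5, 6] -> [-3, 6]
  satisfied 3 clause(s); 1 remain; assigned so far: [2, 5]

Answer: 1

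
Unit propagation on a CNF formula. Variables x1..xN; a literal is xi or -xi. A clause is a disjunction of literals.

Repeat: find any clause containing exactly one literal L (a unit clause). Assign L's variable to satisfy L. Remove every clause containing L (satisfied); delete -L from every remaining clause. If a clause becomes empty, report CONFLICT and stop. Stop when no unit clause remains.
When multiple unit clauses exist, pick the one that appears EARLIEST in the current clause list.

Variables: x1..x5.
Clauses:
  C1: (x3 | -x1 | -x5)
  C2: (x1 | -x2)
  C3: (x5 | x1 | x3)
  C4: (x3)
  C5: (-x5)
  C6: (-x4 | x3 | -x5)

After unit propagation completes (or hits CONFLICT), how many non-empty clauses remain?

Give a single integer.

Answer: 1

Derivation:
unit clause [3] forces x3=T; simplify:
  satisfied 4 clause(s); 2 remain; assigned so far: [3]
unit clause [-5] forces x5=F; simplify:
  satisfied 1 clause(s); 1 remain; assigned so far: [3, 5]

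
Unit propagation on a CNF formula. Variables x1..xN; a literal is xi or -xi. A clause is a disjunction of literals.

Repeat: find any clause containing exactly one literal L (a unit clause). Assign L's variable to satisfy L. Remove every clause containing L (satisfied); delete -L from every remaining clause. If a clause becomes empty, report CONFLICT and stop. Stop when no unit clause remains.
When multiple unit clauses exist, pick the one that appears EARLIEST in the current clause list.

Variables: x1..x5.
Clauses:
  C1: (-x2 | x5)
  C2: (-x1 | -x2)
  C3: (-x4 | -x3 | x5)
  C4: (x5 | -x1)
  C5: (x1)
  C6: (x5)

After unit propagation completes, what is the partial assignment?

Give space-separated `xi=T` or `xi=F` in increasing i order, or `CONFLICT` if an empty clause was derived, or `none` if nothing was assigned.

unit clause [1] forces x1=T; simplify:
  drop -1 from [-1, -2] -> [-2]
  drop -1 from [5, -1] -> [5]
  satisfied 1 clause(s); 5 remain; assigned so far: [1]
unit clause [-2] forces x2=F; simplify:
  satisfied 2 clause(s); 3 remain; assigned so far: [1, 2]
unit clause [5] forces x5=T; simplify:
  satisfied 3 clause(s); 0 remain; assigned so far: [1, 2, 5]

Answer: x1=T x2=F x5=T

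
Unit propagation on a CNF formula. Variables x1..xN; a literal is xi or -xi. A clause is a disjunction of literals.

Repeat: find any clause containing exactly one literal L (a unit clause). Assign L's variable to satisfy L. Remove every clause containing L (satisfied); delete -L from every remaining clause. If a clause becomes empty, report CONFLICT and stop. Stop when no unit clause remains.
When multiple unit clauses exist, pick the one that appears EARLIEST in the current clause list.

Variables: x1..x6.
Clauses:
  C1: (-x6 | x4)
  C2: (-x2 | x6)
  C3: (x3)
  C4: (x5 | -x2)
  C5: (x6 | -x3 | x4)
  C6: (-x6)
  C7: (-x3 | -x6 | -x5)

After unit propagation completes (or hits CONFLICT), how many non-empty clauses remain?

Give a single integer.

unit clause [3] forces x3=T; simplify:
  drop -3 from [6, -3, 4] -> [6, 4]
  drop -3 from [-3, -6, -5] -> [-6, -5]
  satisfied 1 clause(s); 6 remain; assigned so far: [3]
unit clause [-6] forces x6=F; simplify:
  drop 6 from [-2, 6] -> [-2]
  drop 6 from [6, 4] -> [4]
  satisfied 3 clause(s); 3 remain; assigned so far: [3, 6]
unit clause [-2] forces x2=F; simplify:
  satisfied 2 clause(s); 1 remain; assigned so far: [2, 3, 6]
unit clause [4] forces x4=T; simplify:
  satisfied 1 clause(s); 0 remain; assigned so far: [2, 3, 4, 6]

Answer: 0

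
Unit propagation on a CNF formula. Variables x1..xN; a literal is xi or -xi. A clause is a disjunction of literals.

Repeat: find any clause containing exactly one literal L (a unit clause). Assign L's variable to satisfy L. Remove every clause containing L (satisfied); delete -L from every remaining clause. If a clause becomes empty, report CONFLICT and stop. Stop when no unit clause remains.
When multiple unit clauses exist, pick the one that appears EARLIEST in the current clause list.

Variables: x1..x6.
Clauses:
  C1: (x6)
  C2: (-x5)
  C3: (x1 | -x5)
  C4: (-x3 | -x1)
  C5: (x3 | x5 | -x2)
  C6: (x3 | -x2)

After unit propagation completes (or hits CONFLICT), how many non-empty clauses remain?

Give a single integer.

Answer: 3

Derivation:
unit clause [6] forces x6=T; simplify:
  satisfied 1 clause(s); 5 remain; assigned so far: [6]
unit clause [-5] forces x5=F; simplify:
  drop 5 from [3, 5, -2] -> [3, -2]
  satisfied 2 clause(s); 3 remain; assigned so far: [5, 6]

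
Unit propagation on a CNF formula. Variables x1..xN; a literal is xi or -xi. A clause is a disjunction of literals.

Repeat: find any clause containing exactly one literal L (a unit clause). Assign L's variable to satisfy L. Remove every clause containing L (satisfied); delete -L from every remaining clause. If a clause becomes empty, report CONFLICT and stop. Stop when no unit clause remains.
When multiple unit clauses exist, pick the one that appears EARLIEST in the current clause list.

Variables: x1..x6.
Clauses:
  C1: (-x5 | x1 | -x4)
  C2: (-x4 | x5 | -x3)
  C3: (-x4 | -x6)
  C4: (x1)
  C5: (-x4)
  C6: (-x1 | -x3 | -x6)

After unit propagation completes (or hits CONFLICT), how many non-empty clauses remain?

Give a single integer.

Answer: 1

Derivation:
unit clause [1] forces x1=T; simplify:
  drop -1 from [-1, -3, -6] -> [-3, -6]
  satisfied 2 clause(s); 4 remain; assigned so far: [1]
unit clause [-4] forces x4=F; simplify:
  satisfied 3 clause(s); 1 remain; assigned so far: [1, 4]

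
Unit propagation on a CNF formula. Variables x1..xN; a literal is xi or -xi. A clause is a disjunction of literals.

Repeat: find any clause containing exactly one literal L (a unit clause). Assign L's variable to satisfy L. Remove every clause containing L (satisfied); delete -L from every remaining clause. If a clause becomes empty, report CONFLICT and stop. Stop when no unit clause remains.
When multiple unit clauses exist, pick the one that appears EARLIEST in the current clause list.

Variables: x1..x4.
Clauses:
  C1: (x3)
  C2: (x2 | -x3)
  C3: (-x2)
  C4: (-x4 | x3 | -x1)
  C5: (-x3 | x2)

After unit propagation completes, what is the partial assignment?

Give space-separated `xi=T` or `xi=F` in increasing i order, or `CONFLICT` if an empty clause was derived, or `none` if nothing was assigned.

Answer: CONFLICT

Derivation:
unit clause [3] forces x3=T; simplify:
  drop -3 from [2, -3] -> [2]
  drop -3 from [-3, 2] -> [2]
  satisfied 2 clause(s); 3 remain; assigned so far: [3]
unit clause [2] forces x2=T; simplify:
  drop -2 from [-2] -> [] (empty!)
  satisfied 2 clause(s); 1 remain; assigned so far: [2, 3]
CONFLICT (empty clause)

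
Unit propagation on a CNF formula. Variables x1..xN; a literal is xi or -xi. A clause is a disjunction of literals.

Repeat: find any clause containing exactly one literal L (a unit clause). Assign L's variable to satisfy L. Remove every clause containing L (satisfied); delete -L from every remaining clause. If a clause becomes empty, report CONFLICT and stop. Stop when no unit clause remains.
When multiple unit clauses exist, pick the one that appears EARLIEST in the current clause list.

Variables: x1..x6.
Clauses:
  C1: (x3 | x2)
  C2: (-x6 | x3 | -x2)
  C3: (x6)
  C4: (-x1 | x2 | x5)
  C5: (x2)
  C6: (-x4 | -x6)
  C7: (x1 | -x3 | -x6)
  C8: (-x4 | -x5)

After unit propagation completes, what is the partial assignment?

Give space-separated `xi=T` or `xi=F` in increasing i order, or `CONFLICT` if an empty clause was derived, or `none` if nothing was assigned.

unit clause [6] forces x6=T; simplify:
  drop -6 from [-6, 3, -2] -> [3, -2]
  drop -6 from [-4, -6] -> [-4]
  drop -6 from [1, -3, -6] -> [1, -3]
  satisfied 1 clause(s); 7 remain; assigned so far: [6]
unit clause [2] forces x2=T; simplify:
  drop -2 from [3, -2] -> [3]
  satisfied 3 clause(s); 4 remain; assigned so far: [2, 6]
unit clause [3] forces x3=T; simplify:
  drop -3 from [1, -3] -> [1]
  satisfied 1 clause(s); 3 remain; assigned so far: [2, 3, 6]
unit clause [-4] forces x4=F; simplify:
  satisfied 2 clause(s); 1 remain; assigned so far: [2, 3, 4, 6]
unit clause [1] forces x1=T; simplify:
  satisfied 1 clause(s); 0 remain; assigned so far: [1, 2, 3, 4, 6]

Answer: x1=T x2=T x3=T x4=F x6=T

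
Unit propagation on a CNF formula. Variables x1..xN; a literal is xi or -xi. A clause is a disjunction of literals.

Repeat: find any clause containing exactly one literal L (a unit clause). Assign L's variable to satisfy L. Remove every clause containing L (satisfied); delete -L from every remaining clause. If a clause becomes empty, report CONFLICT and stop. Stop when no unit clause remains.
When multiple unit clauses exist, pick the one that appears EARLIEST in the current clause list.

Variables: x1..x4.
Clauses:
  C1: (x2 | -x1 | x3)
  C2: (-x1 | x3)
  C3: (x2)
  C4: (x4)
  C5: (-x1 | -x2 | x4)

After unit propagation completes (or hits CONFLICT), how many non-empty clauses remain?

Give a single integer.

unit clause [2] forces x2=T; simplify:
  drop -2 from [-1, -2, 4] -> [-1, 4]
  satisfied 2 clause(s); 3 remain; assigned so far: [2]
unit clause [4] forces x4=T; simplify:
  satisfied 2 clause(s); 1 remain; assigned so far: [2, 4]

Answer: 1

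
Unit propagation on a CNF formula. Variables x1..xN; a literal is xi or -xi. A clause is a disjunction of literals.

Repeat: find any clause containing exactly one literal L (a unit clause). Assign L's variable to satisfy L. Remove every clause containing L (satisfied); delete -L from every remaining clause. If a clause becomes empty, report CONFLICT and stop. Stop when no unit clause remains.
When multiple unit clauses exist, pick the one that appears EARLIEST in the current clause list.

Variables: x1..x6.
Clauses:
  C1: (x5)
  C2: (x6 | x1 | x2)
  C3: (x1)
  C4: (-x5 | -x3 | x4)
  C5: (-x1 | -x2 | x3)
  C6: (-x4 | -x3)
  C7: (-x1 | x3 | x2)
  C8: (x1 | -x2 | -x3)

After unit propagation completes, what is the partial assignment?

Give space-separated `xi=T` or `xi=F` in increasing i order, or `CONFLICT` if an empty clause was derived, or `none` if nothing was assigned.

Answer: x1=T x5=T

Derivation:
unit clause [5] forces x5=T; simplify:
  drop -5 from [-5, -3, 4] -> [-3, 4]
  satisfied 1 clause(s); 7 remain; assigned so far: [5]
unit clause [1] forces x1=T; simplify:
  drop -1 from [-1, -2, 3] -> [-2, 3]
  drop -1 from [-1, 3, 2] -> [3, 2]
  satisfied 3 clause(s); 4 remain; assigned so far: [1, 5]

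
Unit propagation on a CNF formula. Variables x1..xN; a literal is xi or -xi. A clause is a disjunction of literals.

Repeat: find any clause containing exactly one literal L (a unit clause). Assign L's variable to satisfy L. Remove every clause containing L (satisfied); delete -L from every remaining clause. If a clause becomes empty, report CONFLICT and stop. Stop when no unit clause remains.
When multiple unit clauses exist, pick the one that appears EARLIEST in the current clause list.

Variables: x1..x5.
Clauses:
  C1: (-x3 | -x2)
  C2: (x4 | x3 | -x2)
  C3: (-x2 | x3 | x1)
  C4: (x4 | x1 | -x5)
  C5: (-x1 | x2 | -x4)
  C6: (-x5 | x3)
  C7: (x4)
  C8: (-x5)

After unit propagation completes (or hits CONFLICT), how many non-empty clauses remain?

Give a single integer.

Answer: 3

Derivation:
unit clause [4] forces x4=T; simplify:
  drop -4 from [-1, 2, -4] -> [-1, 2]
  satisfied 3 clause(s); 5 remain; assigned so far: [4]
unit clause [-5] forces x5=F; simplify:
  satisfied 2 clause(s); 3 remain; assigned so far: [4, 5]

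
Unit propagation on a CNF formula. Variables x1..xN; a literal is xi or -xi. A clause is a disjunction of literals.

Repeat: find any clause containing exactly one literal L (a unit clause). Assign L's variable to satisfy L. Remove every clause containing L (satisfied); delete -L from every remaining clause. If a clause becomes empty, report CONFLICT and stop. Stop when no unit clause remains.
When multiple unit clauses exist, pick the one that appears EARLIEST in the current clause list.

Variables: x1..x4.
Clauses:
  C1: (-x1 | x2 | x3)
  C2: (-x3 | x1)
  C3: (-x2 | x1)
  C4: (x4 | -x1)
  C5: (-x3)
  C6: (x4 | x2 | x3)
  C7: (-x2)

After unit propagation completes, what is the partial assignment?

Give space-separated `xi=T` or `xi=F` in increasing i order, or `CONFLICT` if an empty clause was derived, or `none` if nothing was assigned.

Answer: x1=F x2=F x3=F x4=T

Derivation:
unit clause [-3] forces x3=F; simplify:
  drop 3 from [-1, 2, 3] -> [-1, 2]
  drop 3 from [4, 2, 3] -> [4, 2]
  satisfied 2 clause(s); 5 remain; assigned so far: [3]
unit clause [-2] forces x2=F; simplify:
  drop 2 from [-1, 2] -> [-1]
  drop 2 from [4, 2] -> [4]
  satisfied 2 clause(s); 3 remain; assigned so far: [2, 3]
unit clause [-1] forces x1=F; simplify:
  satisfied 2 clause(s); 1 remain; assigned so far: [1, 2, 3]
unit clause [4] forces x4=T; simplify:
  satisfied 1 clause(s); 0 remain; assigned so far: [1, 2, 3, 4]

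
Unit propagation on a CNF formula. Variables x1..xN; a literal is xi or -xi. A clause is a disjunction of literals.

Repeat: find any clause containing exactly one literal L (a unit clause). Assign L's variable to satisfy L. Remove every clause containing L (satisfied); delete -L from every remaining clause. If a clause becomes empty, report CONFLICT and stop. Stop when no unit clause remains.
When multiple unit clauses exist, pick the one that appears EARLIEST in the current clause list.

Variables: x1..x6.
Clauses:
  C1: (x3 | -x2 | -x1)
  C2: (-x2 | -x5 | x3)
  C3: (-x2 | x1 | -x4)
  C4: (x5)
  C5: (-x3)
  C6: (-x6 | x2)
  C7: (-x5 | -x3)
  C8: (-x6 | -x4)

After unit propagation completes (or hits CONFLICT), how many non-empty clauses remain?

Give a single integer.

unit clause [5] forces x5=T; simplify:
  drop -5 from [-2, -5, 3] -> [-2, 3]
  drop -5 from [-5, -3] -> [-3]
  satisfied 1 clause(s); 7 remain; assigned so far: [5]
unit clause [-3] forces x3=F; simplify:
  drop 3 from [3, -2, -1] -> [-2, -1]
  drop 3 from [-2, 3] -> [-2]
  satisfied 2 clause(s); 5 remain; assigned so far: [3, 5]
unit clause [-2] forces x2=F; simplify:
  drop 2 from [-6, 2] -> [-6]
  satisfied 3 clause(s); 2 remain; assigned so far: [2, 3, 5]
unit clause [-6] forces x6=F; simplify:
  satisfied 2 clause(s); 0 remain; assigned so far: [2, 3, 5, 6]

Answer: 0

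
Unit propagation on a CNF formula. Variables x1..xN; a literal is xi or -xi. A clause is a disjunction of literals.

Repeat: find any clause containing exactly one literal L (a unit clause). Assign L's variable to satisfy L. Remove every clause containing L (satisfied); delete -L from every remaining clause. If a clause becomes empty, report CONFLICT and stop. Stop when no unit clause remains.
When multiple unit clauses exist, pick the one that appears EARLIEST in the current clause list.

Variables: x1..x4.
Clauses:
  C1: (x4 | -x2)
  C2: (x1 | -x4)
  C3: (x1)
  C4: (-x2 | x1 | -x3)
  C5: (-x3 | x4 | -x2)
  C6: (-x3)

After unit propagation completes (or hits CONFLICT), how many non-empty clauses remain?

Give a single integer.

unit clause [1] forces x1=T; simplify:
  satisfied 3 clause(s); 3 remain; assigned so far: [1]
unit clause [-3] forces x3=F; simplify:
  satisfied 2 clause(s); 1 remain; assigned so far: [1, 3]

Answer: 1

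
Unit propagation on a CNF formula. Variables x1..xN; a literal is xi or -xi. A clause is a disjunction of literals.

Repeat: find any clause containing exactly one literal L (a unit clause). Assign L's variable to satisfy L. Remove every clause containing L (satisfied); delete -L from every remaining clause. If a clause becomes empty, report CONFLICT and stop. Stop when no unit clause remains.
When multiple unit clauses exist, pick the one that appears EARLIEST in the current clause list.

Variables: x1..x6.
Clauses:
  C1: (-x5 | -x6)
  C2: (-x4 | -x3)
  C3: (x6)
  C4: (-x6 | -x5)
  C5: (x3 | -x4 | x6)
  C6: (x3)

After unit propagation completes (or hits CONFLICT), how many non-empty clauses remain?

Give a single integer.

Answer: 0

Derivation:
unit clause [6] forces x6=T; simplify:
  drop -6 from [-5, -6] -> [-5]
  drop -6 from [-6, -5] -> [-5]
  satisfied 2 clause(s); 4 remain; assigned so far: [6]
unit clause [-5] forces x5=F; simplify:
  satisfied 2 clause(s); 2 remain; assigned so far: [5, 6]
unit clause [3] forces x3=T; simplify:
  drop -3 from [-4, -3] -> [-4]
  satisfied 1 clause(s); 1 remain; assigned so far: [3, 5, 6]
unit clause [-4] forces x4=F; simplify:
  satisfied 1 clause(s); 0 remain; assigned so far: [3, 4, 5, 6]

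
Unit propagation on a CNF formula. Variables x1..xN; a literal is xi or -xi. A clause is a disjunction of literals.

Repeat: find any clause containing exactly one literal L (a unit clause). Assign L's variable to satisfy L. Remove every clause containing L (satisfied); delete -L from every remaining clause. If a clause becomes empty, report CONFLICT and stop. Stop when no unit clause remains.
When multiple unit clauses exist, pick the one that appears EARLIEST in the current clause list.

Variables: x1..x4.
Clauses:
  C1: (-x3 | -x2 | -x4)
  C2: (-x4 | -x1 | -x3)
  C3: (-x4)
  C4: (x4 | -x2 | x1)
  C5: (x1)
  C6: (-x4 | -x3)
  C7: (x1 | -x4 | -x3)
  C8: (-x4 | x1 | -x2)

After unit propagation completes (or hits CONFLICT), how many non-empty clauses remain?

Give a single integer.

unit clause [-4] forces x4=F; simplify:
  drop 4 from [4, -2, 1] -> [-2, 1]
  satisfied 6 clause(s); 2 remain; assigned so far: [4]
unit clause [1] forces x1=T; simplify:
  satisfied 2 clause(s); 0 remain; assigned so far: [1, 4]

Answer: 0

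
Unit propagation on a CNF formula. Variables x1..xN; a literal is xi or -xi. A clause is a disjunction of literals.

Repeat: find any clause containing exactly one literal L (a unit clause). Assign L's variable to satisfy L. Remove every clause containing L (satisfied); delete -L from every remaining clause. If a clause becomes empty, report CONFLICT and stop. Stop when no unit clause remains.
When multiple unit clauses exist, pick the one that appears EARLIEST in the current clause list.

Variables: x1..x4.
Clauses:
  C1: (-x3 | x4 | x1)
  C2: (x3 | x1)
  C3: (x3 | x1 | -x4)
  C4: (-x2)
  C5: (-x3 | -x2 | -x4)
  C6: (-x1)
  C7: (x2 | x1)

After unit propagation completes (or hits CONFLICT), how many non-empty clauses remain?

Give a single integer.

Answer: 3

Derivation:
unit clause [-2] forces x2=F; simplify:
  drop 2 from [2, 1] -> [1]
  satisfied 2 clause(s); 5 remain; assigned so far: [2]
unit clause [-1] forces x1=F; simplify:
  drop 1 from [-3, 4, 1] -> [-3, 4]
  drop 1 from [3, 1] -> [3]
  drop 1 from [3, 1, -4] -> [3, -4]
  drop 1 from [1] -> [] (empty!)
  satisfied 1 clause(s); 4 remain; assigned so far: [1, 2]
CONFLICT (empty clause)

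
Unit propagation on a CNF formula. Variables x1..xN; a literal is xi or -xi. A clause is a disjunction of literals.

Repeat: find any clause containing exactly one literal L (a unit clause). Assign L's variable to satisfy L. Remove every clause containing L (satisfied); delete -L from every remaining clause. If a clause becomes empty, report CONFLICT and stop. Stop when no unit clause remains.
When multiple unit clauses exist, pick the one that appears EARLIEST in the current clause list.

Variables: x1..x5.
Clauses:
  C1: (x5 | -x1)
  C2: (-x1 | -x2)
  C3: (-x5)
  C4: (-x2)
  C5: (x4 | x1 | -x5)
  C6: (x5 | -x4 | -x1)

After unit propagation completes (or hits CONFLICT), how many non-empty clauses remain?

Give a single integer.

Answer: 0

Derivation:
unit clause [-5] forces x5=F; simplify:
  drop 5 from [5, -1] -> [-1]
  drop 5 from [5, -4, -1] -> [-4, -1]
  satisfied 2 clause(s); 4 remain; assigned so far: [5]
unit clause [-1] forces x1=F; simplify:
  satisfied 3 clause(s); 1 remain; assigned so far: [1, 5]
unit clause [-2] forces x2=F; simplify:
  satisfied 1 clause(s); 0 remain; assigned so far: [1, 2, 5]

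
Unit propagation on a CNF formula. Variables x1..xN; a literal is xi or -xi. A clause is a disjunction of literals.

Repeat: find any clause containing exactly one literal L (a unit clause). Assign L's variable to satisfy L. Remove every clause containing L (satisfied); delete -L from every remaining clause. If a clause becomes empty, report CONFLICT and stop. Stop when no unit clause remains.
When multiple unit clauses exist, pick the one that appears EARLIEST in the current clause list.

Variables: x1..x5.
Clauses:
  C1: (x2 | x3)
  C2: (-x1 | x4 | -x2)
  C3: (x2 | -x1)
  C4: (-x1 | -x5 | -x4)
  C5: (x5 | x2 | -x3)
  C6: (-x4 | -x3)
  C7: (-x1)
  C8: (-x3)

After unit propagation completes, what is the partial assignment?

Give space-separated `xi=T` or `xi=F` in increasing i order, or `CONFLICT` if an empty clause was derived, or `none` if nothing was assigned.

unit clause [-1] forces x1=F; simplify:
  satisfied 4 clause(s); 4 remain; assigned so far: [1]
unit clause [-3] forces x3=F; simplify:
  drop 3 from [2, 3] -> [2]
  satisfied 3 clause(s); 1 remain; assigned so far: [1, 3]
unit clause [2] forces x2=T; simplify:
  satisfied 1 clause(s); 0 remain; assigned so far: [1, 2, 3]

Answer: x1=F x2=T x3=F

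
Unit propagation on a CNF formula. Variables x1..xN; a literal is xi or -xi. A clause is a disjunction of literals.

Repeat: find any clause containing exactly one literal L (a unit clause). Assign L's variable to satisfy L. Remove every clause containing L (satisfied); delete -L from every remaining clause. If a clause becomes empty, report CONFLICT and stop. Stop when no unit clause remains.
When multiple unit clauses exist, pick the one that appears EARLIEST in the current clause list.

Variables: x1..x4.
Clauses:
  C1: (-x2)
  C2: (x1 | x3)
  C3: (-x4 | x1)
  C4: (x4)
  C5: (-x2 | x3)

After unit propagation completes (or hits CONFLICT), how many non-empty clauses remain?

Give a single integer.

unit clause [-2] forces x2=F; simplify:
  satisfied 2 clause(s); 3 remain; assigned so far: [2]
unit clause [4] forces x4=T; simplify:
  drop -4 from [-4, 1] -> [1]
  satisfied 1 clause(s); 2 remain; assigned so far: [2, 4]
unit clause [1] forces x1=T; simplify:
  satisfied 2 clause(s); 0 remain; assigned so far: [1, 2, 4]

Answer: 0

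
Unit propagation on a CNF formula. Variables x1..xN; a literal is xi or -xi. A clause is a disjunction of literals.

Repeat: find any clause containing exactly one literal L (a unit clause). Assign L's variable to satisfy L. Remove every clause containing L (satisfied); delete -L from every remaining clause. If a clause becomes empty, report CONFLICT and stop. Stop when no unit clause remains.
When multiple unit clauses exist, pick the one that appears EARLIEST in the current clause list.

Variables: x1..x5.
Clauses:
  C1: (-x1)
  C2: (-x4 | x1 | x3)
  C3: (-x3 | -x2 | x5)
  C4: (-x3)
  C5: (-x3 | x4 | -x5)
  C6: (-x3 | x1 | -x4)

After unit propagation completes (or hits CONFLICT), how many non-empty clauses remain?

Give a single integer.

Answer: 0

Derivation:
unit clause [-1] forces x1=F; simplify:
  drop 1 from [-4, 1, 3] -> [-4, 3]
  drop 1 from [-3, 1, -4] -> [-3, -4]
  satisfied 1 clause(s); 5 remain; assigned so far: [1]
unit clause [-3] forces x3=F; simplify:
  drop 3 from [-4, 3] -> [-4]
  satisfied 4 clause(s); 1 remain; assigned so far: [1, 3]
unit clause [-4] forces x4=F; simplify:
  satisfied 1 clause(s); 0 remain; assigned so far: [1, 3, 4]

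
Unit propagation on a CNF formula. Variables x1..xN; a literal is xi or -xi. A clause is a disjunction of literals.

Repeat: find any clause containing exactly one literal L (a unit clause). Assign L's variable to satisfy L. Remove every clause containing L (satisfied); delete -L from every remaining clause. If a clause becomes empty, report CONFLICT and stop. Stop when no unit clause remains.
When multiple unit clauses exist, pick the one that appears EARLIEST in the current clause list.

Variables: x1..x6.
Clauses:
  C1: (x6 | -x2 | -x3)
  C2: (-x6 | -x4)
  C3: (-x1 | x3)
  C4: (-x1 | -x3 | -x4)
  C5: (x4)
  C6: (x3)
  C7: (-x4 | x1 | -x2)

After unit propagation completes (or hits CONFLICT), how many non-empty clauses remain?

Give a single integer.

Answer: 0

Derivation:
unit clause [4] forces x4=T; simplify:
  drop -4 from [-6, -4] -> [-6]
  drop -4 from [-1, -3, -4] -> [-1, -3]
  drop -4 from [-4, 1, -2] -> [1, -2]
  satisfied 1 clause(s); 6 remain; assigned so far: [4]
unit clause [-6] forces x6=F; simplify:
  drop 6 from [6, -2, -3] -> [-2, -3]
  satisfied 1 clause(s); 5 remain; assigned so far: [4, 6]
unit clause [3] forces x3=T; simplify:
  drop -3 from [-2, -3] -> [-2]
  drop -3 from [-1, -3] -> [-1]
  satisfied 2 clause(s); 3 remain; assigned so far: [3, 4, 6]
unit clause [-2] forces x2=F; simplify:
  satisfied 2 clause(s); 1 remain; assigned so far: [2, 3, 4, 6]
unit clause [-1] forces x1=F; simplify:
  satisfied 1 clause(s); 0 remain; assigned so far: [1, 2, 3, 4, 6]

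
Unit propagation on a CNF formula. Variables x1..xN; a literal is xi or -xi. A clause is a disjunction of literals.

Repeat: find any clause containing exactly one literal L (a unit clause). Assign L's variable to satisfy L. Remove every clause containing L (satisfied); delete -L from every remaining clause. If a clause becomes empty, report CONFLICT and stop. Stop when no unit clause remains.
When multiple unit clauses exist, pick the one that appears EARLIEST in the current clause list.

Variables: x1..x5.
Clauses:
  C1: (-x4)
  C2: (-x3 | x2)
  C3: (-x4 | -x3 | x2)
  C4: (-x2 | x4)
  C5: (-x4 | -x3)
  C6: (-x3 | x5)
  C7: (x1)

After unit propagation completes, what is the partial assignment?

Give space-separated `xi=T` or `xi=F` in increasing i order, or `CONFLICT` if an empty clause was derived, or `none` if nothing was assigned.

Answer: x1=T x2=F x3=F x4=F

Derivation:
unit clause [-4] forces x4=F; simplify:
  drop 4 from [-2, 4] -> [-2]
  satisfied 3 clause(s); 4 remain; assigned so far: [4]
unit clause [-2] forces x2=F; simplify:
  drop 2 from [-3, 2] -> [-3]
  satisfied 1 clause(s); 3 remain; assigned so far: [2, 4]
unit clause [-3] forces x3=F; simplify:
  satisfied 2 clause(s); 1 remain; assigned so far: [2, 3, 4]
unit clause [1] forces x1=T; simplify:
  satisfied 1 clause(s); 0 remain; assigned so far: [1, 2, 3, 4]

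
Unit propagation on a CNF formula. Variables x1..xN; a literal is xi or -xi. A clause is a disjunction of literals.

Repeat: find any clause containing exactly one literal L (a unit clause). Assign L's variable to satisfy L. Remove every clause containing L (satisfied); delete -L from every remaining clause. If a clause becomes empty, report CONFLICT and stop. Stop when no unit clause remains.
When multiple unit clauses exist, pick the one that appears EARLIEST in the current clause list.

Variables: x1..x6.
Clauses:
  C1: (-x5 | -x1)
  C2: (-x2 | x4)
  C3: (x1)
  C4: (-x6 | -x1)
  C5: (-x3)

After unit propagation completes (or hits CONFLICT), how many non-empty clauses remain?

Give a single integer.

unit clause [1] forces x1=T; simplify:
  drop -1 from [-5, -1] -> [-5]
  drop -1 from [-6, -1] -> [-6]
  satisfied 1 clause(s); 4 remain; assigned so far: [1]
unit clause [-5] forces x5=F; simplify:
  satisfied 1 clause(s); 3 remain; assigned so far: [1, 5]
unit clause [-6] forces x6=F; simplify:
  satisfied 1 clause(s); 2 remain; assigned so far: [1, 5, 6]
unit clause [-3] forces x3=F; simplify:
  satisfied 1 clause(s); 1 remain; assigned so far: [1, 3, 5, 6]

Answer: 1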